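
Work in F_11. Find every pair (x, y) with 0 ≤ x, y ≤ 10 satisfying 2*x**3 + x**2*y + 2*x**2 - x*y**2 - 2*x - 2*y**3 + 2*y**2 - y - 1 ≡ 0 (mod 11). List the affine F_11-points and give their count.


Affine F_11-points: {(0, 2), (1, 1), (1, 2), (1, 3), (4, 7), (5, 1), (5, 4), (5, 10), (6, 3), (7, 3), (8, 2), (8, 8), (8, 9), (9, 1), (9, 6)}; count = 15.

For each of the 121 pairs (x, y) ∈ F_11², evaluate f(x, y) mod 11. Record the zeros.
  x = 0: [0↦10, 1↦9, 2↦0, 3↦4, 4↦9, 5↦3, 6↦7, 7↦9, 8↦8, 9↦3, 10↦4]  zeros at y ∈ {2}
  x = 1: [0↦1, 1↦0, 2↦0, 3↦0, 4↦10, 5↦7, 6↦1, 7↦2, 8↦9, 9↦10, 10↦4]  zeros at y ∈ {1, 2, 3}
  x = 2: [0↦8, 1↦9, 2↦9, 3↦7, 4↦2, 5↦4, 6↦1, 7↦3, 8↦9, 9↦7, 10↦7]  zeros at y ∈ ∅
  x = 3: [0↦10, 1↦4, 2↦6, 3↦4, 4↦8, 5↦6, 6↦8, 7↦2, 8↦9, 9↦6, 10↦3]  zeros at y ∈ ∅
  x = 4: [0↦8, 1↦8, 2↦3, 3↦3, 4↦7, 5↦3, 6↦1, 7↦0, 8↦10, 9↦8, 10↦4]  zeros at y ∈ {7}
  x = 5: [0↦3, 1↦0, 2↦1, 3↦5, 4↦0, 5↦7, 6↦3, 7↦9, 8↦2, 9↦3, 10↦0]  zeros at y ∈ {1, 4, 10}
  x = 6: [0↦7, 1↦3, 2↦1, 3↦0, 4↦10, 5↦8, 6↦4, 7↦8, 8↦8, 9↦3, 10↦3]  zeros at y ∈ {3}
  x = 7: [0↦10, 1↦7, 2↦4, 3↦0, 4↦5, 5↦7, 6↦5, 7↦9, 8↦7, 9↦9, 10↦3]  zeros at y ∈ {3}
  x = 8: [0↦2, 1↦2, 2↦0, 3↦6, 4↦8, 5↦5, 6↦7, 7↦2, 8↦0, 9↦0, 10↦1]  zeros at y ∈ {2, 8, 9}
  x = 9: [0↦6, 1↦0, 2↦1, 3↦8, 4↦9, 5↦3, 6↦0, 7↦10, 8↦10, 9↦10, 10↦9]  zeros at y ∈ {1, 6}
  x = 10: [0↦1, 1↦2, 2↦8, 3↦7, 4↦9, 5↦2, 6↦7, 7↦1, 8↦5, 9↦7, 10↦6]  zeros at y ∈ ∅
Collecting zeros: affine points = {(0, 2), (1, 1), (1, 2), (1, 3), (4, 7), (5, 1), (5, 4), (5, 10), (6, 3), (7, 3), (8, 2), (8, 8), (8, 9), (9, 1), (9, 6)}.
Total count |C(F_11)_aff| = 15.


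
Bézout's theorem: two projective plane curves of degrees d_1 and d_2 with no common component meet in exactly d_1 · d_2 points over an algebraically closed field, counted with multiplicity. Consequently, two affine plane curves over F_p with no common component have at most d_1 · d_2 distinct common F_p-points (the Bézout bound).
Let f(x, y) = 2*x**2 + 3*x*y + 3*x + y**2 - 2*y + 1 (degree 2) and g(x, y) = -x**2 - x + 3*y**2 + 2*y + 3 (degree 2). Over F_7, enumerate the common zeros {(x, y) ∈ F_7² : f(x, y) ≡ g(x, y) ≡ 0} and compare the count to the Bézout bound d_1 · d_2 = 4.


Common zeros: ∅; count = 0; Bézout bound = 4.

deg(f) = 2, deg(g) = 2, so Bézout bound = 4.
Scan x ∈ F_7. For each x, list the y ∈ F_7 with f(x, y) ≡ 0 and those with g(x, y) ≡ 0 (mod 7); the common zeros in that column are the intersection.
  x = 0: f ≡ 0 at y ∈ {1}; g ≡ 0 at y ∈ ∅; common: ∅.
  x = 1: f ≡ 0 at y ∈ ∅; g ≡ 0 at y ∈ ∅; common: ∅.
  x = 2: f ≡ 0 at y ∈ ∅; g ≡ 0 at y ∈ ∅; common: ∅.
  x = 3: f ≡ 0 at y ∈ {0}; g ≡ 0 at y ∈ {2}; common: ∅.
  x = 4: f ≡ 0 at y ∈ {1, 3}; g ≡ 0 at y ∈ ∅; common: ∅.
  x = 5: f ≡ 0 at y ∈ ∅; g ≡ 0 at y ∈ ∅; common: ∅.
  x = 6: f ≡ 0 at y ∈ {0, 5}; g ≡ 0 at y ∈ ∅; common: ∅.
Collecting: common zeros = ∅, so the count is 0.
Comparison with the Bézout bound: 0 ≤ 4 = deg(f)·deg(g), as expected for curves with no common component (the affine F_7-count falls short of the bound because intersections may lie at infinity, over extension fields, or carry multiplicity).


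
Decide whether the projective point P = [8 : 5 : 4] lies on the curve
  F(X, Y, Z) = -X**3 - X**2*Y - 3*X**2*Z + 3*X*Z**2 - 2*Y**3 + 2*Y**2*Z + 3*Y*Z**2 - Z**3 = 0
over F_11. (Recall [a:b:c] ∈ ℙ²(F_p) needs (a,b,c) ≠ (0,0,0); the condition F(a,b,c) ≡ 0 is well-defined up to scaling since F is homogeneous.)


F(8,5,4) ≡ 10 (mod 11); P is NOT on the curve.

Evaluate F(8, 5, 4) term-by-term (mod 11).
  -X**3 ↦ -1·512·1·1 = -512
  -X**2*Y ↦ -1·64·5·1 = -320
  -3*X**2*Z ↦ -3·64·1·4 = -768
  3*X*Z**2 ↦ 3·8·1·16 = 384
  -2*Y**3 ↦ -2·1·125·1 = -250
  2*Y**2*Z ↦ 2·1·25·4 = 200
  3*Y*Z**2 ↦ 3·1·5·16 = 240
  -Z**3 ↦ -1·1·1·64 = -64
Sum: F(8, 5, 4) = (-512) + (-320) + (-768) + (384) + (-250) + (200) + (240) + (-64) = -1090.
Reducing mod 11: -1090 ≡ 10 (mod 11).
Since F(a, b, c) ≡ 10 ≠ 0 (mod 11), P does NOT lie on the curve.


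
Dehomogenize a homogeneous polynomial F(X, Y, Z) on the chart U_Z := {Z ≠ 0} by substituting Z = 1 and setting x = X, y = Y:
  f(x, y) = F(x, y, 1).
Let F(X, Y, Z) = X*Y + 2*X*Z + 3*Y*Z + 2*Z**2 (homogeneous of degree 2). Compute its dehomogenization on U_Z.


f(x, y) = x*y + 2*x + 3*y + 2

On U_Z we set Z = 1. Each monomial c·X^i·Y^j·Z^k in F becomes c·x^i·y^j·1^k = c·x^i·y^j.
Substituting Z = 1: F(X, Y, 1) = x*y + 2*x + 3*y + 2.
Note: deg(f) ≤ deg(F) = 2; strict inequality happens when F is divisible by Z (lost terms).


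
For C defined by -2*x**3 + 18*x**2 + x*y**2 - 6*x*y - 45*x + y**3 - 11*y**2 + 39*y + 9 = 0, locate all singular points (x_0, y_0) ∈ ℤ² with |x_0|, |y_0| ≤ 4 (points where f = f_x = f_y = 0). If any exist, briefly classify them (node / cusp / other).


Singular points: {(3, 3)}; classification: cusp.

Compute partial derivatives:
  f_x = -6*x**2 + 36*x + y**2 - 6*y - 45.
  f_y = 2*x*y - 6*x + 3*y**2 - 22*y + 39.
Scan x_0 ∈ {−4, ..., 4}. For each x_0, f_y(x_0, y) is a polynomial in y; find its integer roots y ∈ {−4, ..., 4}, then test f_x and f at those candidates.
  x = -4: f_y(-4, y) = 3*y**2 - 30*y + 63; vanishes at y ∈ {3}. (-4, 3): f_x = -294 ≠ 0.
  x = -3: f_y(-3, y) = 3*y**2 - 28*y + 57; vanishes at y ∈ {3}. (-3, 3): f_x = -216 ≠ 0.
  x = -2: f_y(-2, y) = 3*y**2 - 26*y + 51; vanishes at y ∈ {3}. (-2, 3): f_x = -150 ≠ 0.
  x = -1: f_y(-1, y) = 3*y**2 - 24*y + 45; vanishes at y ∈ {3}. (-1, 3): f_x = -96 ≠ 0.
  x = 0: f_y(0, y) = 3*y**2 - 22*y + 39; vanishes at y ∈ {3}. (0, 3): f_x = -54 ≠ 0.
  x = 1: f_y(1, y) = 3*y**2 - 20*y + 33; vanishes at y ∈ {3}. (1, 3): f_x = -24 ≠ 0.
  x = 2: f_y(2, y) = 3*y**2 - 18*y + 27; vanishes at y ∈ {3}. (2, 3): f_x = -6 ≠ 0.
  x = 3: f_y(3, y) = 3*y**2 - 16*y + 21; vanishes at y ∈ {3}. (3, 3): f_x = 0, f = 0 — SINGULAR.
  x = 4: f_y(4, y) = 3*y**2 - 14*y + 15; vanishes at y ∈ {3}. (4, 3): f_x = -6 ≠ 0.
Only singular point on the grid: (3, 3).
Classify: substitute x = 3 + u, y = 3 + v and expand: f = -2*u**3 + u*v**2 + v**3 + v**2.
No constant or linear terms (consistent with a singular point). Quadratic part: v**2. Cubic part: -2*u**3 + u*v**2 + v**3.
The quadratic part v**2 is a perfect square, so there is a single (double) tangent line v = 0, i.e. y = 3. Restricting the cubic part to that line (v = 0) leaves -2*u**3 ≠ 0, so f is not divisible by v and the branch is v² ≈ 2*u**3 to lowest order — this is a cusp.
Classification: cusp.


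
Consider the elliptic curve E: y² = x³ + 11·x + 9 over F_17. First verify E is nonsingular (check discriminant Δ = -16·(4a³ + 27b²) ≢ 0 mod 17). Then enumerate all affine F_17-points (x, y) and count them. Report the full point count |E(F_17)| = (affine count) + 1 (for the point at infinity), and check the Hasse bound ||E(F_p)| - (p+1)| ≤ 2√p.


Affine points = {(0, 3), (0, 14), (1, 2), (1, 15), (3, 1), (3, 16), (4, 7), (4, 10), (5, 6), (5, 11), (6, 6), (6, 11), (7, 2), (7, 15), (9, 2), (9, 15), (11, 4), (11, 13), (12, 4), (12, 13), (14, 0), (15, 8), (15, 9)}; affine count = 23; |E(F_17)| = 24.

Discriminant check: Δ ∝ 4a³ + 27b² = 4·11³ + 27·9² = 4·1331 + 27·81 ≡ 14 (mod 17). Nonzero ⇒ E is nonsingular.
For each x ∈ F_17, compute rhs = x³ + 11·x + 9 mod 17, then count y ∈ F_17 with y² ≡ rhs.
  x = 0: rhs = 9, matching y values: 3, 14 (2 points).
  x = 1: rhs = 4, matching y values: 2, 15 (2 points).
  x = 2: rhs = 5, matching y values: none (0 points).
  x = 3: rhs = 1, matching y values: 1, 16 (2 points).
  x = 4: rhs = 15, matching y values: 7, 10 (2 points).
  x = 5: rhs = 2, matching y values: 6, 11 (2 points).
  x = 6: rhs = 2, matching y values: 6, 11 (2 points).
  x = 7: rhs = 4, matching y values: 2, 15 (2 points).
  x = 8: rhs = 14, matching y values: none (0 points).
  x = 9: rhs = 4, matching y values: 2, 15 (2 points).
  x = 10: rhs = 14, matching y values: none (0 points).
  x = 11: rhs = 16, matching y values: 4, 13 (2 points).
  x = 12: rhs = 16, matching y values: 4, 13 (2 points).
  x = 13: rhs = 3, matching y values: none (0 points).
  x = 14: rhs = 0, matching y values: 0 (1 points).
  x = 15: rhs = 13, matching y values: 8, 9 (2 points).
  x = 16: rhs = 14, matching y values: none (0 points).
Total affine count: 23.
Full point count |E(F_17)| = 23 + 1 = 24.
Hasse bound: |24 − (17+1)| = |6| = 6 ≤ 2√17 ≈ 8.2462 ✓.


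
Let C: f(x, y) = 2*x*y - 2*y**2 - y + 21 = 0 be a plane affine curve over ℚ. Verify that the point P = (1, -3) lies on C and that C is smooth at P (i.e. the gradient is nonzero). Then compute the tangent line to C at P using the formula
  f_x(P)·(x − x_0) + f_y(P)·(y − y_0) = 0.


Tangent line at P: -6*x + 13*y + 45 = 0.

Step 1: f(1, -3) = 0, so P lies on C.
Step 2: partial derivatives
  f_x(x, y) = 2*y, f_y(x, y) = 2*x - 4*y - 1.
  f_x(P) = -6, f_y(P) = 13 (gradient nonzero, so P is smooth).
Step 3: tangent line at P: -6·(x − 1) + 13·(y − -3) = 0.
Expanding: -6*x + 13*y + 45 = 0.


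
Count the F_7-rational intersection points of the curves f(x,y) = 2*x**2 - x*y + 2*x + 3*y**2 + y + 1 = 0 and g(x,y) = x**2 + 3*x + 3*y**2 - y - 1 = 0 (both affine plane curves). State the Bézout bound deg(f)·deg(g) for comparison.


Common zeros: ∅; count = 0; Bézout bound = 4.

deg(f) = 2, deg(g) = 2, so Bézout bound = 4.
Scan x ∈ F_7. For each x, list the y ∈ F_7 with f(x, y) ≡ 0 and those with g(x, y) ≡ 0 (mod 7); the common zeros in that column are the intersection.
  x = 0: f ≡ 0 at y ∈ ∅; g ≡ 0 at y ∈ ∅; common: ∅.
  x = 1: f ≡ 0 at y ∈ ∅; g ≡ 0 at y ∈ {6}; common: ∅.
  x = 2: f ≡ 0 at y ∈ ∅; g ≡ 0 at y ∈ ∅; common: ∅.
  x = 3: f ≡ 0 at y ∈ ∅; g ≡ 0 at y ∈ {6}; common: ∅.
  x = 4: f ≡ 0 at y ∈ {4}; g ≡ 0 at y ∈ ∅; common: ∅.
  x = 5: f ≡ 0 at y ∈ ∅; g ≡ 0 at y ∈ {2, 3}; common: ∅.
  x = 6: f ≡ 0 at y ∈ ∅; g ≡ 0 at y ∈ {2, 3}; common: ∅.
Collecting: common zeros = ∅, so the count is 0.
Comparison with the Bézout bound: 0 ≤ 4 = deg(f)·deg(g), as expected for curves with no common component (the affine F_7-count falls short of the bound because intersections may lie at infinity, over extension fields, or carry multiplicity).


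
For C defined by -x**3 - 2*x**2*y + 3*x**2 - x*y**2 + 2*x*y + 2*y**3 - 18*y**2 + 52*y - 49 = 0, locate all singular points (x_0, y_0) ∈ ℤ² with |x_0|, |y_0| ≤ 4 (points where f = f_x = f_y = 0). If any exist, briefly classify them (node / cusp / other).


Singular points: {(-1, 3)}; classification: cusp.

Compute partial derivatives:
  f_x = -3*x**2 - 4*x*y + 6*x - y**2 + 2*y.
  f_y = -2*x**2 - 2*x*y + 2*x + 6*y**2 - 36*y + 52.
Scan x_0 ∈ {−4, ..., 4}. For each x_0, f_y(x_0, y) is a polynomial in y; find its integer roots y ∈ {−4, ..., 4}, then test f_x and f at those candidates.
  x = -4: f_y(-4, y) = 6*y**2 - 28*y + 12; no integer root y with |y| ≤ 4.
  x = -3: f_y(-3, y) = 6*y**2 - 30*y + 28; no integer root y with |y| ≤ 4.
  x = -2: f_y(-2, y) = 6*y**2 - 32*y + 40; vanishes at y ∈ {2}. (-2, 2): f_x = -8 ≠ 0.
  x = -1: f_y(-1, y) = 6*y**2 - 34*y + 48; vanishes at y ∈ {3}. (-1, 3): f_x = 0, f = 0 — SINGULAR.
  x = 0: f_y(0, y) = 6*y**2 - 36*y + 52; no integer root y with |y| ≤ 4.
  x = 1: f_y(1, y) = 6*y**2 - 38*y + 52; vanishes at y ∈ {2}. (1, 2): f_x = -5 ≠ 0.
  x = 2: f_y(2, y) = 6*y**2 - 40*y + 48; no integer root y with |y| ≤ 4.
  x = 3: f_y(3, y) = 6*y**2 - 42*y + 40; no integer root y with |y| ≤ 4.
  x = 4: f_y(4, y) = 6*y**2 - 44*y + 28; no integer root y with |y| ≤ 4.
Only singular point on the grid: (-1, 3).
Classify: substitute x = -1 + u, y = 3 + v and expand: f = -u**3 - 2*u**2*v - u*v**2 + 2*v**3 + v**2.
No constant or linear terms (consistent with a singular point). Quadratic part: v**2. Cubic part: -u**3 - 2*u**2*v - u*v**2 + 2*v**3.
The quadratic part v**2 is a perfect square, so there is a single (double) tangent line v = 0, i.e. y = 3. Restricting the cubic part to that line (v = 0) leaves -u**3 ≠ 0, so f is not divisible by v and the branch is v² ≈ u**3 to lowest order — this is a cusp.
Classification: cusp.


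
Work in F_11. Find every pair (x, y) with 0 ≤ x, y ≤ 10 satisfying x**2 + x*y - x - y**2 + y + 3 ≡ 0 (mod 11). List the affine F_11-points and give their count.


Affine F_11-points: {(1, 3), (1, 10), (6, 0), (6, 7), (8, 3), (8, 6), (9, 4), (9, 6), (10, 4), (10, 7)}; count = 10.

For each of the 121 pairs (x, y) ∈ F_11², evaluate f(x, y) mod 11. Record the zeros.
  x = 0: [0↦3, 1↦3, 2↦1, 3↦8, 4↦2, 5↦5, 6↦6, 7↦5, 8↦2, 9↦8, 10↦1]  zeros at y ∈ ∅
  x = 1: [0↦3, 1↦4, 2↦3, 3↦0, 4↦6, 5↦10, 6↦1, 7↦1, 8↦10, 9↦6, 10↦0]  zeros at y ∈ {3, 10}
  x = 2: [0↦5, 1↦7, 2↦7, 3↦5, 4↦1, 5↦6, 6↦9, 7↦10, 8↦9, 9↦6, 10↦1]  zeros at y ∈ ∅
  x = 3: [0↦9, 1↦1, 2↦2, 3↦1, 4↦9, 5↦4, 6↦8, 7↦10, 8↦10, 9↦8, 10↦4]  zeros at y ∈ ∅
  x = 4: [0↦4, 1↦8, 2↦10, 3↦10, 4↦8, 5↦4, 6↦9, 7↦1, 8↦2, 9↦1, 10↦9]  zeros at y ∈ ∅
  x = 5: [0↦1, 1↦6, 2↦9, 3↦10, 4↦9, 5↦6, 6↦1, 7↦5, 8↦7, 9↦7, 10↦5]  zeros at y ∈ ∅
  x = 6: [0↦0, 1↦6, 2↦10, 3↦1, 4↦1, 5↦10, 6↦6, 7↦0, 8↦3, 9↦4, 10↦3]  zeros at y ∈ {0, 7}
  x = 7: [0↦1, 1↦8, 2↦2, 3↦5, 4↦6, 5↦5, 6↦2, 7↦8, 8↦1, 9↦3, 10↦3]  zeros at y ∈ ∅
  x = 8: [0↦4, 1↦1, 2↦7, 3↦0, 4↦2, 5↦2, 6↦0, 7↦7, 8↦1, 9↦4, 10↦5]  zeros at y ∈ {3, 6}
  x = 9: [0↦9, 1↦7, 2↦3, 3↦8, 4↦0, 5↦1, 6↦0, 7↦8, 8↦3, 9↦7, 10↦9]  zeros at y ∈ {4, 6}
  x = 10: [0↦5, 1↦4, 2↦1, 3↦7, 4↦0, 5↦2, 6↦2, 7↦0, 8↦7, 9↦1, 10↦4]  zeros at y ∈ {4, 7}
Collecting zeros: affine points = {(1, 3), (1, 10), (6, 0), (6, 7), (8, 3), (8, 6), (9, 4), (9, 6), (10, 4), (10, 7)}.
Total count |C(F_11)_aff| = 10.


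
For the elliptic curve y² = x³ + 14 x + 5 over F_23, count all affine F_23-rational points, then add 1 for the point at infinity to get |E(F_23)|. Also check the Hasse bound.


Affine points = {(2, 8), (2, 15), (5, 4), (5, 19), (6, 11), (6, 12), (7, 3), (7, 20), (8, 10), (8, 13), (9, 3), (9, 20), (10, 8), (10, 15), (11, 8), (11, 15), (14, 1), (14, 22), (15, 5), (15, 18), (16, 1), (16, 22), (17, 2), (17, 21), (19, 0), (22, 6), (22, 17)}; affine count = 27; |E(F_23)| = 28.

Discriminant check: Δ ∝ 4a³ + 27b² = 4·14³ + 27·5² = 4·2744 + 27·25 ≡ 13 (mod 23). Nonzero ⇒ E is nonsingular.
For each x ∈ F_23, compute rhs = x³ + 14·x + 5 mod 23, then count y ∈ F_23 with y² ≡ rhs.
  x = 0: rhs = 5, matching y values: none (0 points).
  x = 1: rhs = 20, matching y values: none (0 points).
  x = 2: rhs = 18, matching y values: 8, 15 (2 points).
  x = 3: rhs = 5, matching y values: none (0 points).
  x = 4: rhs = 10, matching y values: none (0 points).
  x = 5: rhs = 16, matching y values: 4, 19 (2 points).
  x = 6: rhs = 6, matching y values: 11, 12 (2 points).
  x = 7: rhs = 9, matching y values: 3, 20 (2 points).
  x = 8: rhs = 8, matching y values: 10, 13 (2 points).
  x = 9: rhs = 9, matching y values: 3, 20 (2 points).
  x = 10: rhs = 18, matching y values: 8, 15 (2 points).
  x = 11: rhs = 18, matching y values: 8, 15 (2 points).
  x = 12: rhs = 15, matching y values: none (0 points).
  x = 13: rhs = 15, matching y values: none (0 points).
  x = 14: rhs = 1, matching y values: 1, 22 (2 points).
  x = 15: rhs = 2, matching y values: 5, 18 (2 points).
  x = 16: rhs = 1, matching y values: 1, 22 (2 points).
  x = 17: rhs = 4, matching y values: 2, 21 (2 points).
  x = 18: rhs = 17, matching y values: none (0 points).
  x = 19: rhs = 0, matching y values: 0 (1 points).
  x = 20: rhs = 5, matching y values: none (0 points).
  x = 21: rhs = 15, matching y values: none (0 points).
  x = 22: rhs = 13, matching y values: 6, 17 (2 points).
Total affine count: 27.
Full point count |E(F_23)| = 27 + 1 = 28.
Hasse bound: |28 − (23+1)| = |4| = 4 ≤ 2√23 ≈ 9.5917 ✓.


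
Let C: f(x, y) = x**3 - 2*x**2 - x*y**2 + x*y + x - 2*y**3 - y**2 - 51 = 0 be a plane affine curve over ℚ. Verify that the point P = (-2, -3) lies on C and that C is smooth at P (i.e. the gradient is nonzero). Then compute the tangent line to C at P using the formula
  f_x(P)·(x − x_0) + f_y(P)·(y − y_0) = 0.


Tangent line at P: 9*x - 62*y - 168 = 0.

Step 1: f(-2, -3) = 0, so P lies on C.
Step 2: partial derivatives
  f_x(x, y) = 3*x**2 - 4*x - y**2 + y + 1, f_y(x, y) = -2*x*y + x - 6*y**2 - 2*y.
  f_x(P) = 9, f_y(P) = -62 (gradient nonzero, so P is smooth).
Step 3: tangent line at P: 9·(x − -2) + -62·(y − -3) = 0.
Expanding: 9*x - 62*y - 168 = 0.


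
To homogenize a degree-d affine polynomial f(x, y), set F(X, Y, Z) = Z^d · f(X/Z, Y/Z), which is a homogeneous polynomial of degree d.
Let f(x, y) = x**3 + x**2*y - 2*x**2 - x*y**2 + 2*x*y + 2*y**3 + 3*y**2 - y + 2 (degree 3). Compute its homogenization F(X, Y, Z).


F(X, Y, Z) = X**3 + X**2*Y - 2*X**2*Z - X*Y**2 + 2*X*Y*Z + 2*Y**3 + 3*Y**2*Z - Y*Z**2 + 2*Z**3

deg(f) = 3.
Substitute x = X/Z, y = Y/Z into f, then multiply by Z^3.
  monomial 1·x^3·y^0 ↦ 1·X^3·Y^0·Z^0.
  monomial 1·x^2·y^1 ↦ 1·X^2·Y^1·Z^0.
  monomial -2·x^2·y^0 ↦ -2·X^2·Y^0·Z^1.
  monomial -1·x^1·y^2 ↦ -1·X^1·Y^2·Z^0.
  monomial 2·x^1·y^1 ↦ 2·X^1·Y^1·Z^1.
  monomial 2·x^0·y^3 ↦ 2·X^0·Y^3·Z^0.
  monomial 3·x^0·y^2 ↦ 3·X^0·Y^2·Z^1.
  monomial -1·x^0·y^1 ↦ -1·X^0·Y^1·Z^2.
  monomial 2·x^0·y^0 ↦ 2·X^0·Y^0·Z^3.
Collecting: F(X, Y, Z) = X**3 + X**2*Y - 2*X**2*Z - X*Y**2 + 2*X*Y*Z + 2*Y**3 + 3*Y**2*Z - Y*Z**2 + 2*Z**3.


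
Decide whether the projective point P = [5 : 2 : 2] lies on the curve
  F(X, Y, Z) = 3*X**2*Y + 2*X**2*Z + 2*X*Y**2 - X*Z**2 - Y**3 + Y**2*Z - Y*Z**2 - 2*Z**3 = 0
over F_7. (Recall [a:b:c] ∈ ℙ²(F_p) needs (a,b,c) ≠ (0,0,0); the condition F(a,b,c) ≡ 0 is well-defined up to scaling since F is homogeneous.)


F(5,2,2) ≡ 1 (mod 7); P is NOT on the curve.

Evaluate F(5, 2, 2) term-by-term (mod 7).
  3*X**2*Y ↦ 3·25·2·1 = 150
  2*X**2*Z ↦ 2·25·1·2 = 100
  2*X*Y**2 ↦ 2·5·4·1 = 40
  -X*Z**2 ↦ -1·5·1·4 = -20
  -Y**3 ↦ -1·1·8·1 = -8
  Y**2*Z ↦ 1·1·4·2 = 8
  -Y*Z**2 ↦ -1·1·2·4 = -8
  -2*Z**3 ↦ -2·1·1·8 = -16
Sum: F(5, 2, 2) = (150) + (100) + (40) + (-20) + (-8) + (8) + (-8) + (-16) = 246.
Reducing mod 7: 246 ≡ 1 (mod 7).
Since F(a, b, c) ≡ 1 ≠ 0 (mod 7), P does NOT lie on the curve.


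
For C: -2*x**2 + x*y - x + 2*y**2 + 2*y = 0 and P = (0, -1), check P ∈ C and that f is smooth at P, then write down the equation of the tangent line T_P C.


Tangent line at P: -2*x - 2*y - 2 = 0.

Step 1: f(0, -1) = 0, so P lies on C.
Step 2: partial derivatives
  f_x(x, y) = -4*x + y - 1, f_y(x, y) = x + 4*y + 2.
  f_x(P) = -2, f_y(P) = -2 (gradient nonzero, so P is smooth).
Step 3: tangent line at P: -2·(x − 0) + -2·(y − -1) = 0.
Expanding: -2*x - 2*y - 2 = 0.


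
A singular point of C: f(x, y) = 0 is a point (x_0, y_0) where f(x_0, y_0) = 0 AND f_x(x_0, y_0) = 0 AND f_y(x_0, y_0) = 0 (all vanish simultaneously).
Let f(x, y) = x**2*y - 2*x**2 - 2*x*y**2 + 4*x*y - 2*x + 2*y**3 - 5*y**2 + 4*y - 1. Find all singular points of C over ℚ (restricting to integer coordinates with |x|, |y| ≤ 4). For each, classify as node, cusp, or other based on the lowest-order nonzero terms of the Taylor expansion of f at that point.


Singular points: {(0, 1)}; classification: node.

Compute partial derivatives:
  f_x = 2*x*y - 4*x - 2*y**2 + 4*y - 2.
  f_y = x**2 - 4*x*y + 4*x + 6*y**2 - 10*y + 4.
Scan x_0 ∈ {−4, ..., 4}. For each x_0, f_y(x_0, y) is a polynomial in y; find its integer roots y ∈ {−4, ..., 4}, then test f_x and f at those candidates.
  x = -4: f_y(-4, y) = 6*y**2 + 6*y + 4; no integer root y with |y| ≤ 4.
  x = -3: f_y(-3, y) = 6*y**2 + 2*y + 1; no integer root y with |y| ≤ 4.
  x = -2: f_y(-2, y) = 6*y**2 - 2*y; vanishes at y ∈ {0}. (-2, 0): f_x = 6 ≠ 0.
  x = -1: f_y(-1, y) = 6*y**2 - 6*y + 1; no integer root y with |y| ≤ 4.
  x = 0: f_y(0, y) = 6*y**2 - 10*y + 4; vanishes at y ∈ {1}. (0, 1): f_x = 0, f = 0 — SINGULAR.
  x = 1: f_y(1, y) = 6*y**2 - 14*y + 9; no integer root y with |y| ≤ 4.
  x = 2: f_y(2, y) = 6*y**2 - 18*y + 16; no integer root y with |y| ≤ 4.
  x = 3: f_y(3, y) = 6*y**2 - 22*y + 25; no integer root y with |y| ≤ 4.
  x = 4: f_y(4, y) = 6*y**2 - 26*y + 36; no integer root y with |y| ≤ 4.
Only singular point on the grid: (0, 1).
Classify: substitute x = 0 + u, y = 1 + v and expand: f = u**2*v - u**2 - 2*u*v**2 + 2*v**3 + v**2.
No constant or linear terms (consistent with a singular point). Quadratic part: -u**2 + v**2. Cubic part: u**2*v - 2*u*v**2 + 2*v**3.
The quadratic part v**2 - u**2 = (v − u)(v + u) splits into two distinct linear factors, so there are two distinct tangent lines y − 1 = ±(x − 0) — this is a node (ordinary double point).
Classification: node.


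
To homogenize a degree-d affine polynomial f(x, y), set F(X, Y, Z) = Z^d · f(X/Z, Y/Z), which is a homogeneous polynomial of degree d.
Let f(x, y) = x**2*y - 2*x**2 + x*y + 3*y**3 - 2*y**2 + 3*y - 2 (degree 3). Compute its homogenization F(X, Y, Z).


F(X, Y, Z) = X**2*Y - 2*X**2*Z + X*Y*Z + 3*Y**3 - 2*Y**2*Z + 3*Y*Z**2 - 2*Z**3

deg(f) = 3.
Substitute x = X/Z, y = Y/Z into f, then multiply by Z^3.
  monomial 1·x^2·y^1 ↦ 1·X^2·Y^1·Z^0.
  monomial -2·x^2·y^0 ↦ -2·X^2·Y^0·Z^1.
  monomial 1·x^1·y^1 ↦ 1·X^1·Y^1·Z^1.
  monomial 3·x^0·y^3 ↦ 3·X^0·Y^3·Z^0.
  monomial -2·x^0·y^2 ↦ -2·X^0·Y^2·Z^1.
  monomial 3·x^0·y^1 ↦ 3·X^0·Y^1·Z^2.
  monomial -2·x^0·y^0 ↦ -2·X^0·Y^0·Z^3.
Collecting: F(X, Y, Z) = X**2*Y - 2*X**2*Z + X*Y*Z + 3*Y**3 - 2*Y**2*Z + 3*Y*Z**2 - 2*Z**3.


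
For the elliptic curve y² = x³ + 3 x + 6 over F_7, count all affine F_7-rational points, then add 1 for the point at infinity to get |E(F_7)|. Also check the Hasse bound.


Affine points = {(3, 0), (6, 3), (6, 4)}; affine count = 3; |E(F_7)| = 4.

Discriminant check: Δ ∝ 4a³ + 27b² = 4·3³ + 27·6² = 4·27 + 27·36 ≡ 2 (mod 7). Nonzero ⇒ E is nonsingular.
For each x ∈ F_7, compute rhs = x³ + 3·x + 6 mod 7, then count y ∈ F_7 with y² ≡ rhs.
  x = 0: rhs = 6, matching y values: none (0 points).
  x = 1: rhs = 3, matching y values: none (0 points).
  x = 2: rhs = 6, matching y values: none (0 points).
  x = 3: rhs = 0, matching y values: 0 (1 points).
  x = 4: rhs = 5, matching y values: none (0 points).
  x = 5: rhs = 6, matching y values: none (0 points).
  x = 6: rhs = 2, matching y values: 3, 4 (2 points).
Total affine count: 3.
Full point count |E(F_7)| = 3 + 1 = 4.
Hasse bound: |4 − (7+1)| = |-4| = 4 ≤ 2√7 ≈ 5.2915 ✓.


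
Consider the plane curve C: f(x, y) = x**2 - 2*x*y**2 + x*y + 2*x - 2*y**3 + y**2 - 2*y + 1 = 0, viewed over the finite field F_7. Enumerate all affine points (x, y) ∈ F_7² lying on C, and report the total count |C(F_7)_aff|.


Affine F_7-points: {(0, 4), (1, 1), (5, 1), (5, 4), (6, 0)}; count = 5.

For each of the 49 pairs (x, y) ∈ F_7², evaluate f(x, y) mod 7. Record the zeros.
  x = 0: [0↦1, 1↦5, 2↦6, 3↦6, 4↦0, 5↦4, 6↦6]  zeros at y ∈ {4}
  x = 1: [0↦4, 1↦0, 2↦3, 3↦1, 4↦3, 5↦4, 6↦6]  zeros at y ∈ {1}
  x = 2: [0↦2, 1↦4, 2↦2, 3↦5, 4↦1, 5↦6, 6↦1]  zeros at y ∈ ∅
  x = 3: [0↦2, 1↦3, 2↦3, 3↦4, 4↦1, 5↦3, 6↦5]  zeros at y ∈ ∅
  x = 4: [0↦4, 1↦4, 2↦6, 3↦5, 4↦3, 5↦2, 6↦4]  zeros at y ∈ ∅
  x = 5: [0↦1, 1↦0, 2↦4, 3↦1, 4↦0, 5↦3, 6↦5]  zeros at y ∈ {1, 4}
  x = 6: [0↦0, 1↦5, 2↦4, 3↦6, 4↦6, 5↦6, 6↦1]  zeros at y ∈ {0}
Collecting zeros: affine points = {(0, 4), (1, 1), (5, 1), (5, 4), (6, 0)}.
Total count |C(F_7)_aff| = 5.


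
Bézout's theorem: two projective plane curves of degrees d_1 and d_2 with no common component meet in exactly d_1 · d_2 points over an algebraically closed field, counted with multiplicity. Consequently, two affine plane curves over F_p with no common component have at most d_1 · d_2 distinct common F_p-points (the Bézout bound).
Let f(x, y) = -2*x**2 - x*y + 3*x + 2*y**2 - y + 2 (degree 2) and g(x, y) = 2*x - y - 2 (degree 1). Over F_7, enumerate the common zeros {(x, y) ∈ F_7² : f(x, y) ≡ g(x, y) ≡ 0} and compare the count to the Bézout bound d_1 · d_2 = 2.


Common zeros: ∅; count = 0; Bézout bound = 2.

deg(f) = 2, deg(g) = 1, so Bézout bound = 2.
Scan x ∈ F_7. For each x, list the y ∈ F_7 with f(x, y) ≡ 0 and those with g(x, y) ≡ 0 (mod 7); the common zeros in that column are the intersection.
  x = 0: f ≡ 0 at y ∈ ∅; g ≡ 0 at y ∈ {5}; common: ∅.
  x = 1: f ≡ 0 at y ∈ {2, 6}; g ≡ 0 at y ∈ {0}; common: ∅.
  x = 2: f ≡ 0 at y ∈ {0, 5}; g ≡ 0 at y ∈ {2}; common: ∅.
  x = 3: f ≡ 0 at y ∈ {0, 2}; g ≡ 0 at y ∈ {4}; common: ∅.
  x = 4: f ≡ 0 at y ∈ {1, 5}; g ≡ 0 at y ∈ {6}; common: ∅.
  x = 5: f ≡ 0 at y ∈ ∅; g ≡ 0 at y ∈ {1}; common: ∅.
  x = 6: f ≡ 0 at y ∈ ∅; g ≡ 0 at y ∈ {3}; common: ∅.
Collecting: common zeros = ∅, so the count is 0.
Comparison with the Bézout bound: 0 ≤ 2 = deg(f)·deg(g), as expected for curves with no common component (the affine F_7-count falls short of the bound because intersections may lie at infinity, over extension fields, or carry multiplicity).


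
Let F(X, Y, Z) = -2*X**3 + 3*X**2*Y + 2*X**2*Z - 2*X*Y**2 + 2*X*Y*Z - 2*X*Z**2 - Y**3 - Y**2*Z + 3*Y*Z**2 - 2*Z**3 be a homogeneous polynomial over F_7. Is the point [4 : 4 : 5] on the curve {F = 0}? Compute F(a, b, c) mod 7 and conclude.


F(4,4,5) ≡ 4 (mod 7); P is NOT on the curve.

Evaluate F(4, 4, 5) term-by-term (mod 7).
  -2*X**3 ↦ -2·64·1·1 = -128
  3*X**2*Y ↦ 3·16·4·1 = 192
  2*X**2*Z ↦ 2·16·1·5 = 160
  -2*X*Y**2 ↦ -2·4·16·1 = -128
  2*X*Y*Z ↦ 2·4·4·5 = 160
  -2*X*Z**2 ↦ -2·4·1·25 = -200
  -Y**3 ↦ -1·1·64·1 = -64
  -Y**2*Z ↦ -1·1·16·5 = -80
  3*Y*Z**2 ↦ 3·1·4·25 = 300
  -2*Z**3 ↦ -2·1·1·125 = -250
Sum: F(4, 4, 5) = (-128) + (192) + (160) + (-128) + (160) + (-200) + (-64) + (-80) + (300) + (-250) = -38.
Reducing mod 7: -38 ≡ 4 (mod 7).
Since F(a, b, c) ≡ 4 ≠ 0 (mod 7), P does NOT lie on the curve.


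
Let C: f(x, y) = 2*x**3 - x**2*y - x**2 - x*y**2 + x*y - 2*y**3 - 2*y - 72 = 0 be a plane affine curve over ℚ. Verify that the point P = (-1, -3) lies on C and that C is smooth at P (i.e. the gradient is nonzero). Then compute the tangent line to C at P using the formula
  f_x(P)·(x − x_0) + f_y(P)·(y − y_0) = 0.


Tangent line at P: -10*x - 64*y - 202 = 0.

Step 1: f(-1, -3) = 0, so P lies on C.
Step 2: partial derivatives
  f_x(x, y) = 6*x**2 - 2*x*y - 2*x - y**2 + y, f_y(x, y) = -x**2 - 2*x*y + x - 6*y**2 - 2.
  f_x(P) = -10, f_y(P) = -64 (gradient nonzero, so P is smooth).
Step 3: tangent line at P: -10·(x − -1) + -64·(y − -3) = 0.
Expanding: -10*x - 64*y - 202 = 0.


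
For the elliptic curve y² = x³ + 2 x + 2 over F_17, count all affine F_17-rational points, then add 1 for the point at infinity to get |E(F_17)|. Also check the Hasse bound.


Affine points = {(0, 6), (0, 11), (3, 1), (3, 16), (5, 1), (5, 16), (6, 3), (6, 14), (7, 6), (7, 11), (9, 1), (9, 16), (10, 6), (10, 11), (13, 7), (13, 10), (16, 4), (16, 13)}; affine count = 18; |E(F_17)| = 19.

Discriminant check: Δ ∝ 4a³ + 27b² = 4·2³ + 27·2² = 4·8 + 27·4 ≡ 4 (mod 17). Nonzero ⇒ E is nonsingular.
For each x ∈ F_17, compute rhs = x³ + 2·x + 2 mod 17, then count y ∈ F_17 with y² ≡ rhs.
  x = 0: rhs = 2, matching y values: 6, 11 (2 points).
  x = 1: rhs = 5, matching y values: none (0 points).
  x = 2: rhs = 14, matching y values: none (0 points).
  x = 3: rhs = 1, matching y values: 1, 16 (2 points).
  x = 4: rhs = 6, matching y values: none (0 points).
  x = 5: rhs = 1, matching y values: 1, 16 (2 points).
  x = 6: rhs = 9, matching y values: 3, 14 (2 points).
  x = 7: rhs = 2, matching y values: 6, 11 (2 points).
  x = 8: rhs = 3, matching y values: none (0 points).
  x = 9: rhs = 1, matching y values: 1, 16 (2 points).
  x = 10: rhs = 2, matching y values: 6, 11 (2 points).
  x = 11: rhs = 12, matching y values: none (0 points).
  x = 12: rhs = 3, matching y values: none (0 points).
  x = 13: rhs = 15, matching y values: 7, 10 (2 points).
  x = 14: rhs = 3, matching y values: none (0 points).
  x = 15: rhs = 7, matching y values: none (0 points).
  x = 16: rhs = 16, matching y values: 4, 13 (2 points).
Total affine count: 18.
Full point count |E(F_17)| = 18 + 1 = 19.
Hasse bound: |19 − (17+1)| = |1| = 1 ≤ 2√17 ≈ 8.2462 ✓.


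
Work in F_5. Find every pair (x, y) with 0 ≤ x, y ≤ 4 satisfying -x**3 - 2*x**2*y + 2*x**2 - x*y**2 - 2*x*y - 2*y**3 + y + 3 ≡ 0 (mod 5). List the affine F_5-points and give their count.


Affine F_5-points: {(3, 2)}; count = 1.

For each of the 25 pairs (x, y) ∈ F_5², evaluate f(x, y) mod 5. Record the zeros.
  x = 0: [0↦3, 1↦2, 2↦4, 3↦2, 4↦4]  zeros at y ∈ ∅
  x = 1: [0↦4, 1↦3, 2↦3, 3↦2, 4↦3]  zeros at y ∈ ∅
  x = 2: [0↦3, 1↦3, 2↦2, 3↦3, 4↦4]  zeros at y ∈ ∅
  x = 3: [0↦4, 1↦1, 2↦0, 3↦4, 4↦1]  zeros at y ∈ {2}
  x = 4: [0↦1, 1↦1, 2↦1, 3↦4, 4↦3]  zeros at y ∈ ∅
Collecting zeros: affine points = {(3, 2)}.
Total count |C(F_5)_aff| = 1.


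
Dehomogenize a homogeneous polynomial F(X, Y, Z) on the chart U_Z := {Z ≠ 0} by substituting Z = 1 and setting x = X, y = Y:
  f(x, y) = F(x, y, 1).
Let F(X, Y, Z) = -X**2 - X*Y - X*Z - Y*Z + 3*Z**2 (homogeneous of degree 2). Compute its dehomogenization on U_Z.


f(x, y) = -x**2 - x*y - x - y + 3

On U_Z we set Z = 1. Each monomial c·X^i·Y^j·Z^k in F becomes c·x^i·y^j·1^k = c·x^i·y^j.
Substituting Z = 1: F(X, Y, 1) = -x**2 - x*y - x - y + 3.
Note: deg(f) ≤ deg(F) = 2; strict inequality happens when F is divisible by Z (lost terms).


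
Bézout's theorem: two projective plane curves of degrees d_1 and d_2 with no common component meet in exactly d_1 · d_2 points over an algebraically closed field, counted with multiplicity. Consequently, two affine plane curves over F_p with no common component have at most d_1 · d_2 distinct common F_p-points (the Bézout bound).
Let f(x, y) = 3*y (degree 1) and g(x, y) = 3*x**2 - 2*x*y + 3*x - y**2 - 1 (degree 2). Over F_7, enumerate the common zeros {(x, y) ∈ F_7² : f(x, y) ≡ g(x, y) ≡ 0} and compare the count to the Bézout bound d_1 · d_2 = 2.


Common zeros: {(3, 0)}; count = 1; Bézout bound = 2.

deg(f) = 1, deg(g) = 2, so Bézout bound = 2.
Scan x ∈ F_7. For each x, list the y ∈ F_7 with f(x, y) ≡ 0 and those with g(x, y) ≡ 0 (mod 7); the common zeros in that column are the intersection.
  x = 0: f ≡ 0 at y ∈ {0}; g ≡ 0 at y ∈ ∅; common: ∅.
  x = 1: f ≡ 0 at y ∈ {0}; g ≡ 0 at y ∈ ∅; common: ∅.
  x = 2: f ≡ 0 at y ∈ {0}; g ≡ 0 at y ∈ {5}; common: ∅.
  x = 3: f ≡ 0 at y ∈ {0}; g ≡ 0 at y ∈ {0, 1}; common: {0}.
  x = 4: f ≡ 0 at y ∈ {0}; g ≡ 0 at y ∈ ∅; common: ∅.
  x = 5: f ≡ 0 at y ∈ {0}; g ≡ 0 at y ∈ {5, 6}; common: ∅.
  x = 6: f ≡ 0 at y ∈ {0}; g ≡ 0 at y ∈ {1}; common: ∅.
Collecting: common zeros = {(3, 0)}, so the count is 1.
Comparison with the Bézout bound: 1 ≤ 2 = deg(f)·deg(g), as expected for curves with no common component (the affine F_7-count falls short of the bound because intersections may lie at infinity, over extension fields, or carry multiplicity).


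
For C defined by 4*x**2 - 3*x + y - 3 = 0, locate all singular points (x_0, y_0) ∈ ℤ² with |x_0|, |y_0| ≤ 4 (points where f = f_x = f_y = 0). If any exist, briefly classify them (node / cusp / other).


No singular points in the scanned grid; C is smooth there.

Compute partial derivatives:
  f_x = 8*x - 3.
  f_y = 1.
f_y = 1 is a nonzero constant, so f_y never vanishes: no point (x, y) can satisfy f = f_x = f_y = 0. In particular no (x, y) ∈ {−4, ..., 4}² is singular; the curve is smooth.


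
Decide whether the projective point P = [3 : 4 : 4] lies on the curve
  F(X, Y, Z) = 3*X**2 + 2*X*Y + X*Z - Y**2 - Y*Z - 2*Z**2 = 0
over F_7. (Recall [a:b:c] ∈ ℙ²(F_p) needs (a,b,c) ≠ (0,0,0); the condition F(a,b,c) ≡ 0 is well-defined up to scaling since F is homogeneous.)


F(3,4,4) ≡ 6 (mod 7); P is NOT on the curve.

Evaluate F(3, 4, 4) term-by-term (mod 7).
  3*X**2 ↦ 3·9·1·1 = 27
  2*X*Y ↦ 2·3·4·1 = 24
  X*Z ↦ 1·3·1·4 = 12
  -Y**2 ↦ -1·1·16·1 = -16
  -Y*Z ↦ -1·1·4·4 = -16
  -2*Z**2 ↦ -2·1·1·16 = -32
Sum: F(3, 4, 4) = (27) + (24) + (12) + (-16) + (-16) + (-32) = -1.
Reducing mod 7: -1 ≡ 6 (mod 7).
Since F(a, b, c) ≡ 6 ≠ 0 (mod 7), P does NOT lie on the curve.


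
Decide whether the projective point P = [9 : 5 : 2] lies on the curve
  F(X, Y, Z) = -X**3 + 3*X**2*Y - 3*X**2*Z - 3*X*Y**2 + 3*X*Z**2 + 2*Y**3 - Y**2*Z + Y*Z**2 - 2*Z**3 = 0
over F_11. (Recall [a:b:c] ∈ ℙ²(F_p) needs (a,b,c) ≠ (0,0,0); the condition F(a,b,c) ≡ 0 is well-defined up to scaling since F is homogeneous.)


F(9,5,2) ≡ 0 (mod 11); P is on the curve.

Evaluate F(9, 5, 2) term-by-term (mod 11).
  -X**3 ↦ -1·729·1·1 = -729
  3*X**2*Y ↦ 3·81·5·1 = 1215
  -3*X**2*Z ↦ -3·81·1·2 = -486
  -3*X*Y**2 ↦ -3·9·25·1 = -675
  3*X*Z**2 ↦ 3·9·1·4 = 108
  2*Y**3 ↦ 2·1·125·1 = 250
  -Y**2*Z ↦ -1·1·25·2 = -50
  Y*Z**2 ↦ 1·1·5·4 = 20
  -2*Z**3 ↦ -2·1·1·8 = -16
Sum: F(9, 5, 2) = (-729) + (1215) + (-486) + (-675) + (108) + (250) + (-50) + (20) + (-16) = -363.
Reducing mod 11: -363 ≡ 0 (mod 11).
Since F(a, b, c) ≡ 0 (mod 11), P lies on the curve.


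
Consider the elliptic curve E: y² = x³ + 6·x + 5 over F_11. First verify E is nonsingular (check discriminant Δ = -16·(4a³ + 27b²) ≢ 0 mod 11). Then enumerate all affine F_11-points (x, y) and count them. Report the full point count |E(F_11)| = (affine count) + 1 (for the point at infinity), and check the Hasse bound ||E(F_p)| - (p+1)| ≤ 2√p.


Affine points = {(0, 4), (0, 7), (1, 1), (1, 10), (2, 5), (2, 6), (4, 4), (4, 7), (6, 2), (6, 9), (7, 4), (7, 7), (8, 2), (8, 9), (10, 3), (10, 8)}; affine count = 16; |E(F_11)| = 17.

Discriminant check: Δ ∝ 4a³ + 27b² = 4·6³ + 27·5² = 4·216 + 27·25 ≡ 10 (mod 11). Nonzero ⇒ E is nonsingular.
For each x ∈ F_11, compute rhs = x³ + 6·x + 5 mod 11, then count y ∈ F_11 with y² ≡ rhs.
  x = 0: rhs = 5, matching y values: 4, 7 (2 points).
  x = 1: rhs = 1, matching y values: 1, 10 (2 points).
  x = 2: rhs = 3, matching y values: 5, 6 (2 points).
  x = 3: rhs = 6, matching y values: none (0 points).
  x = 4: rhs = 5, matching y values: 4, 7 (2 points).
  x = 5: rhs = 6, matching y values: none (0 points).
  x = 6: rhs = 4, matching y values: 2, 9 (2 points).
  x = 7: rhs = 5, matching y values: 4, 7 (2 points).
  x = 8: rhs = 4, matching y values: 2, 9 (2 points).
  x = 9: rhs = 7, matching y values: none (0 points).
  x = 10: rhs = 9, matching y values: 3, 8 (2 points).
Total affine count: 16.
Full point count |E(F_11)| = 16 + 1 = 17.
Hasse bound: |17 − (11+1)| = |5| = 5 ≤ 2√11 ≈ 6.6332 ✓.


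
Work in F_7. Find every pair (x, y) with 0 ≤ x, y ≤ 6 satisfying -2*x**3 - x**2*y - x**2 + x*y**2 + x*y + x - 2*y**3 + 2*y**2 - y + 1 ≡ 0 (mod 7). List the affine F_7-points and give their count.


Affine F_7-points: {(0, 1), (1, 2), (2, 5), (3, 1), (6, 6)}; count = 5.

For each of the 49 pairs (x, y) ∈ F_7², evaluate f(x, y) mod 7. Record the zeros.
  x = 0: [0↦1, 1↦0, 2↦5, 3↦4, 4↦6, 5↦6, 6↦6]  zeros at y ∈ {1}
  x = 1: [0↦6, 1↦6, 2↦0, 3↦4, 4↦6, 5↦1, 6↦5]  zeros at y ∈ {2}
  x = 2: [0↦4, 1↦3, 2↦5, 3↦5, 4↦5, 5↦0, 6↦6]  zeros at y ∈ {5}
  x = 3: [0↦4, 1↦0, 2↦1, 3↦2, 4↦5, 5↦5, 6↦4]  zeros at y ∈ {1}
  x = 4: [0↦1, 1↦6, 2↦4, 3↦4, 4↦1, 5↦4, 6↦1]  zeros at y ∈ ∅
  x = 5: [0↦4, 1↦2, 2↦2, 3↦6, 4↦2, 5↦6, 6↦6]  zeros at y ∈ ∅
  x = 6: [0↦1, 1↦4, 2↦4, 3↦3, 4↦3, 5↦6, 6↦0]  zeros at y ∈ {6}
Collecting zeros: affine points = {(0, 1), (1, 2), (2, 5), (3, 1), (6, 6)}.
Total count |C(F_7)_aff| = 5.


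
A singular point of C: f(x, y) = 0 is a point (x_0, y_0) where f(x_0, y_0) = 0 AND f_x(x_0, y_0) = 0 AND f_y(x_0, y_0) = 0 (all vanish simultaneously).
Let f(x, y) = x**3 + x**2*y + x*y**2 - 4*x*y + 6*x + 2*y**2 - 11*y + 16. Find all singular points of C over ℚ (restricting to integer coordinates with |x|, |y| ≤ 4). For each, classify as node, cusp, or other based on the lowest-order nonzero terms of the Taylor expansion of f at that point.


Singular points: {(-1, 3)}; classification: cusp.

Compute partial derivatives:
  f_x = 3*x**2 + 2*x*y + y**2 - 4*y + 6.
  f_y = x**2 + 2*x*y - 4*x + 4*y - 11.
Scan x_0 ∈ {−4, ..., 4}. For each x_0, f_y(x_0, y) is a polynomial in y; find its integer roots y ∈ {−4, ..., 4}, then test f_x and f at those candidates.
  x = -4: f_y(-4, y) = 21 - 4*y; no integer root y with |y| ≤ 4.
  x = -3: f_y(-3, y) = 10 - 2*y; no integer root y with |y| ≤ 4.
  x = -2: f_y(-2, y) = 1; no integer root y with |y| ≤ 4.
  x = -1: f_y(-1, y) = 2*y - 6; vanishes at y ∈ {3}. (-1, 3): f_x = 0, f = 0 — SINGULAR.
  x = 0: f_y(0, y) = 4*y - 11; no integer root y with |y| ≤ 4.
  x = 1: f_y(1, y) = 6*y - 14; no integer root y with |y| ≤ 4.
  x = 2: f_y(2, y) = 8*y - 15; no integer root y with |y| ≤ 4.
  x = 3: f_y(3, y) = 10*y - 14; no integer root y with |y| ≤ 4.
  x = 4: f_y(4, y) = 12*y - 11; no integer root y with |y| ≤ 4.
Only singular point on the grid: (-1, 3).
Classify: substitute x = -1 + u, y = 3 + v and expand: f = u**3 + u**2*v + u*v**2 + v**2.
No constant or linear terms (consistent with a singular point). Quadratic part: v**2. Cubic part: u**3 + u**2*v + u*v**2.
The quadratic part v**2 is a perfect square, so there is a single (double) tangent line v = 0, i.e. y = 3. Restricting the cubic part to that line (v = 0) leaves u**3 ≠ 0, so f is not divisible by v and the branch is v² ≈ -u**3 to lowest order — this is a cusp.
Classification: cusp.


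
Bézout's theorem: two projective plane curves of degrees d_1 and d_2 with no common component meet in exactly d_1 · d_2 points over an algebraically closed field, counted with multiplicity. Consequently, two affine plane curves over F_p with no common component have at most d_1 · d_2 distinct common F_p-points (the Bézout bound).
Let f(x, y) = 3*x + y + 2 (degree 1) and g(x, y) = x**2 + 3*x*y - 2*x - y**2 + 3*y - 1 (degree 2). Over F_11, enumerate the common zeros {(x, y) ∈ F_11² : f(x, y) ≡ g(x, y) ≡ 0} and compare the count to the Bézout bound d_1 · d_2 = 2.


Common zeros: {(0, 9), (8, 7)}; count = 2; Bézout bound = 2.

deg(f) = 1, deg(g) = 2, so Bézout bound = 2.
Scan x ∈ F_11. For each x, list the y ∈ F_11 with f(x, y) ≡ 0 and those with g(x, y) ≡ 0 (mod 11); the common zeros in that column are the intersection.
  x = 0: f ≡ 0 at y ∈ {9}; g ≡ 0 at y ∈ {5, 9}; common: {9}.
  x = 1: f ≡ 0 at y ∈ {6}; g ≡ 0 at y ∈ ∅; common: ∅.
  x = 2: f ≡ 0 at y ∈ {3}; g ≡ 0 at y ∈ {10}; common: ∅.
  x = 3: f ≡ 0 at y ∈ {0}; g ≡ 0 at y ∈ {2, 10}; common: ∅.
  x = 4: f ≡ 0 at y ∈ {8}; g ≡ 0 at y ∈ {2}; common: ∅.
  x = 5: f ≡ 0 at y ∈ {5}; g ≡ 0 at y ∈ ∅; common: ∅.
  x = 6: f ≡ 0 at y ∈ {2}; g ≡ 0 at y ∈ {3, 7}; common: ∅.
  x = 7: f ≡ 0 at y ∈ {10}; g ≡ 0 at y ∈ ∅; common: ∅.
  x = 8: f ≡ 0 at y ∈ {7}; g ≡ 0 at y ∈ {7, 9}; common: {7}.
  x = 9: f ≡ 0 at y ∈ {4}; g ≡ 0 at y ∈ {3, 5}; common: ∅.
  x = 10: f ≡ 0 at y ∈ {1}; g ≡ 0 at y ∈ ∅; common: ∅.
Collecting: common zeros = {(0, 9), (8, 7)}, so the count is 2.
Comparison with the Bézout bound: 2 ≤ 2 = deg(f)·deg(g), as expected for curves with no common component (the bound is attained).


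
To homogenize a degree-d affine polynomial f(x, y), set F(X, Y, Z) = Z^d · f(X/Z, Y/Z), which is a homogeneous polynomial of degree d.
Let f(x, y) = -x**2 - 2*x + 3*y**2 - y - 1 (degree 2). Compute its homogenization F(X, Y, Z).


F(X, Y, Z) = -X**2 - 2*X*Z + 3*Y**2 - Y*Z - Z**2

deg(f) = 2.
Substitute x = X/Z, y = Y/Z into f, then multiply by Z^2.
  monomial -1·x^2·y^0 ↦ -1·X^2·Y^0·Z^0.
  monomial -2·x^1·y^0 ↦ -2·X^1·Y^0·Z^1.
  monomial 3·x^0·y^2 ↦ 3·X^0·Y^2·Z^0.
  monomial -1·x^0·y^1 ↦ -1·X^0·Y^1·Z^1.
  monomial -1·x^0·y^0 ↦ -1·X^0·Y^0·Z^2.
Collecting: F(X, Y, Z) = -X**2 - 2*X*Z + 3*Y**2 - Y*Z - Z**2.
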